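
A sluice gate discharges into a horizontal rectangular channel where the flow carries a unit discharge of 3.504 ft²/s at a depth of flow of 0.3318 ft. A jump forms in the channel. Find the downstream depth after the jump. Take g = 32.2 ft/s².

y₂ = 1.359 ft

V₁ = q/y₁ = 3.504/0.3318 = 10.56 ft/s. Fr₁ = V₁/√(g·y₁) = 10.56/√(32.2×0.3318) = 3.231.
Conjugate-depth relation: y₂/y₁ = ½[√(1 + 8Fr₁²) − 1] = ½[√84.509 − 1] = 4.096.
y₂ = 4.096 × 0.3318 = 1.359 ft.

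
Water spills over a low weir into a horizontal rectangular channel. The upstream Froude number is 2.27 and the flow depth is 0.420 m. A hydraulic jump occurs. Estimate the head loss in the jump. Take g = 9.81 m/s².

ΔE = 0.204 m

Fr₁ = 2.27 (given).
Sequent-depth ratio: y₂/y₁ = ½[√(1 + 8Fr₁²) − 1] = ½[√42.22 − 1] = 2.75.
y₂ = 2.75 × 0.420 = 1.15 m.
Head loss: ΔE = (y₂ − y₁)³/(4y₁y₂) = (1.15 − 0.420)³/(4×0.420×1.15) = 0.396/1.94 = 0.204 m.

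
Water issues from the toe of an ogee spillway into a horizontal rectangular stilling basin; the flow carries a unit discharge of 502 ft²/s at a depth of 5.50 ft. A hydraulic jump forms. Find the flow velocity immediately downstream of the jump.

V₂ = 9.91 ft/s

V₁ = q/y₁ = 502/5.50 = 91.3 ft/s. Fr₁ = V₁/√(g·y₁) = 91.3/√(32.2×5.50) = 6.86.
Sequent-depth ratio: y₂/y₁ = ½[√(1 + 8Fr₁²) − 1] = ½[√377.3 − 1] = 9.21.
y₂ = 9.21 × 5.50 = 50.7 ft.
V₂ = q/y₂ = 502/50.7 = 9.91 ft/s.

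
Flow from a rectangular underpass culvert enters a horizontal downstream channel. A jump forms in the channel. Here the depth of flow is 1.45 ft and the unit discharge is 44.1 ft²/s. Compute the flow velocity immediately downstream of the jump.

V₁ = q/y₁ = 44.1/1.45 = 30.4 ft/s. Fr₁ = V₁/√(g·y₁) = 30.4/√(32.2×1.45) = 4.45.
By Bélanger, y₂/y₁ = ½[√(1 + 8Fr₁²) − 1] = ½[√159.5 − 1] = 5.81.
y₂ = 5.81 × 1.45 = 8.43 ft.
V₂ = q/y₂ = 44.1/8.43 = 5.23 ft/s.

V₂ = 5.23 ft/s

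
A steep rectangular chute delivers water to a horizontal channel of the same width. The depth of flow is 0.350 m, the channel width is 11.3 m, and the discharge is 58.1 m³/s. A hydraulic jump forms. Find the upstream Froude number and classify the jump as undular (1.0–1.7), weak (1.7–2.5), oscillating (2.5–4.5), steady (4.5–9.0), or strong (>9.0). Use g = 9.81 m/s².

q = Q/b = 58.1/11.3 = 5.14 m²/s; V₁ = q/y₁ = 14.7 m/s. Fr₁ = V₁/√(g·y₁) = 7.93.
Fr₁ = 7.93 lies in the steady range.

Fr₁ = 7.93; steady jump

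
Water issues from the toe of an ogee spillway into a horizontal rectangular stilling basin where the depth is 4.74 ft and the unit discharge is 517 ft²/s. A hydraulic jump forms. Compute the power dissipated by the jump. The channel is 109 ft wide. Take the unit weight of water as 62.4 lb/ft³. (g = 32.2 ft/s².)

V₁ = q/y₁ = 517/4.74 = 109 ft/s. Fr₁ = V₁/√(g·y₁) = 109/√(32.2×4.74) = 8.83.
Bélanger equation: y₂/y₁ = ½[√(1 + 8Fr₁²) − 1] = ½[√624.6 − 1] = 12.0.
y₂ = 12.0 × 4.74 = 56.9 ft.
Head loss: ΔE = (y₂ − y₁)³/(4y₁y₂) = (56.9 − 4.74)³/(4×4.74×56.9) = 141578/1078 = 131 ft.
Q = q·b = 517 × 109 = 56353 cfs. P = γ·Q·ΔE/550 = 62.4 × 56353 × 131 / 550 = 839642 hp.

P = 839642 hp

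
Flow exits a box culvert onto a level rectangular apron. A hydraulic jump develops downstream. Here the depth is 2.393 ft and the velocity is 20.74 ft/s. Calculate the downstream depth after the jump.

Fr₁ = V₁/√(g·y₁) = 20.74/√(32.2×2.393) = 2.363.
From the momentum equation for a rectangular channel, y₂/y₁ = ½[√(1 + 8Fr₁²) − 1] = ½[√45.659 − 1] = 2.879.
y₂ = 2.879 × 2.393 = 6.888 ft.

y₂ = 6.888 ft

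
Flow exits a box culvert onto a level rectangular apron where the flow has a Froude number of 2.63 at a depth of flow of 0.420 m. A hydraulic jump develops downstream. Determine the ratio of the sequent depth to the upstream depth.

Fr₁ = 2.63 (given).
Conjugate-depth relation: y₂/y₁ = ½[√(1 + 8Fr₁²) − 1] = ½[√56.34 − 1] = 3.25.

y₂/y₁ = 3.25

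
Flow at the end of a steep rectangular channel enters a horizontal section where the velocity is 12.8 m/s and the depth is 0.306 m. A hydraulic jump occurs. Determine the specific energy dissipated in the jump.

ΔE = 5.52 m

Fr₁ = V₁/√(g·y₁) = 12.8/√(9.81×0.306) = 7.39.
By Bélanger, y₂/y₁ = ½[√(1 + 8Fr₁²) − 1] = ½[√437.6 − 1] = 9.96.
y₂ = 9.96 × 0.306 = 3.05 m.
q = V₁·y₁ = 12.8 × 0.306 = 3.92 m²/s. V₂ = q/y₂ = 3.92/3.05 = 1.29 m/s. E₁ = y₁ + V₁²/2g = 8.66 m; E₂ = y₂ + V₂²/2g = 3.13 m. ΔE = E₁ − E₂ = 5.52 m.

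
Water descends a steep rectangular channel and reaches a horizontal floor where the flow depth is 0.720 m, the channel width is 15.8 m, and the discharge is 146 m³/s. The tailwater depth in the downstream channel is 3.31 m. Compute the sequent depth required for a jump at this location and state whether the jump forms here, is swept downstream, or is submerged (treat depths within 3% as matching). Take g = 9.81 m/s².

q = Q/b = 146/15.8 = 9.24 m²/s; V₁ = q/y₁ = 12.8 m/s. Fr₁ = V₁/√(g·y₁) = 4.83.
By Bélanger, y₂/y₁ = ½[√(1 + 8Fr₁²) − 1] = ½[√187.6 − 1] = 6.35.
y₂ = 6.35 × 0.720 = 4.57 m.
Tailwater y_tw = 3.31 m: y_tw < y₂, so the jump is swept downstream.

y₂ = 4.57 m; the jump is swept downstream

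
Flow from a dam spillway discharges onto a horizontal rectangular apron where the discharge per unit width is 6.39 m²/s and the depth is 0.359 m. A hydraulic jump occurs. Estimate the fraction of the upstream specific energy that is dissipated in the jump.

V₁ = q/y₁ = 6.39/0.359 = 17.8 m/s. Fr₁ = V₁/√(g·y₁) = 17.8/√(9.81×0.359) = 9.48.
Bélanger equation: y₂/y₁ = ½[√(1 + 8Fr₁²) − 1] = ½[√720.7 − 1] = 12.9.
y₂ = 12.9 × 0.359 = 4.64 m.
E₁ = y₁ + V₁²/2g = 16.5 m. ΔE = (y₂ − y₁)³/(4y₁y₂) = 11.8 m. ΔE/E₁ = 11.8/16.5 = 0.713.

ΔE/E₁ = 0.713 (71.3%)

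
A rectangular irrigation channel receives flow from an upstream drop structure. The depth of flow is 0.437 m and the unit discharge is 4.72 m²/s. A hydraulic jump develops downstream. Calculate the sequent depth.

V₁ = q/y₁ = 4.72/0.437 = 10.8 m/s. Fr₁ = V₁/√(g·y₁) = 10.8/√(9.81×0.437) = 5.22.
By Bélanger, y₂/y₁ = ½[√(1 + 8Fr₁²) − 1] = ½[√218.7 − 1] = 6.89.
y₂ = 6.89 × 0.437 = 3.01 m.

y₂ = 3.01 m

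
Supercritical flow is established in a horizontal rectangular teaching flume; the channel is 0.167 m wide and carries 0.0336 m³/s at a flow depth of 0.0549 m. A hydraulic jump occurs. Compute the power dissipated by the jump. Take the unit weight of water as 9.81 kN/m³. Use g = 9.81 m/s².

P = 0.119 kW

q = Q/b = 0.0336/0.167 = 0.201 m²/s; V₁ = q/y₁ = 3.66 m/s. Fr₁ = V₁/√(g·y₁) = 4.99.
Bélanger equation: y₂/y₁ = ½[√(1 + 8Fr₁²) − 1] = ½[√200.5 − 1] = 6.58.
y₂ = 6.58 × 0.0549 = 0.361 m.
Head loss: ΔE = (y₂ − y₁)³/(4y₁y₂) = (0.361 − 0.0549)³/(4×0.0549×0.361) = 0.0287/0.0793 = 0.362 m.
P = γ·Q·ΔE = 9.81 × 0.0336 × 0.362 = 0.119 kW.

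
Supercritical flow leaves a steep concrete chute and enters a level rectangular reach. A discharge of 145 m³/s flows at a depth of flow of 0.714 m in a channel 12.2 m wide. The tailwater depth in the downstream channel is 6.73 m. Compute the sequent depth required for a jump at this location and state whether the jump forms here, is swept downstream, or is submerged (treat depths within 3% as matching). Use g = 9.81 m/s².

y₂ = 6.00 m; the jump is submerged

q = Q/b = 145/12.2 = 11.9 m²/s; V₁ = q/y₁ = 16.6 m/s. Fr₁ = V₁/√(g·y₁) = 6.29.
From the momentum equation for a rectangular channel, y₂/y₁ = ½[√(1 + 8Fr₁²) − 1] = ½[√317.5 − 1] = 8.41.
y₂ = 8.41 × 0.714 = 6.00 m.
Tailwater y_tw = 6.73 m: y_tw > y₂, so the jump is submerged.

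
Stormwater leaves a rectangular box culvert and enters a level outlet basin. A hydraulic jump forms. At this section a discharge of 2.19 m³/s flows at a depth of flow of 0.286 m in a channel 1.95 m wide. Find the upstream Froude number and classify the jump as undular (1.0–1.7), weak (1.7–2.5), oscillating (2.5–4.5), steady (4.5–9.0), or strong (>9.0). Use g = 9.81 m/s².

Fr₁ = 2.34; weak jump

q = Q/b = 2.19/1.95 = 1.12 m²/s; V₁ = q/y₁ = 3.93 m/s. Fr₁ = V₁/√(g·y₁) = 2.34.
Fr₁ = 2.34 lies in the weak range.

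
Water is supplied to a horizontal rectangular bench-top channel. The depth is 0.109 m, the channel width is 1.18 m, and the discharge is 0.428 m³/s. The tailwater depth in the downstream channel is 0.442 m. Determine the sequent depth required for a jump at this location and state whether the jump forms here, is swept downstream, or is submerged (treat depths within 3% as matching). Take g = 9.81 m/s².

q = Q/b = 0.428/1.18 = 0.363 m²/s; V₁ = q/y₁ = 3.33 m/s. Fr₁ = V₁/√(g·y₁) = 3.22.
By Bélanger, y₂/y₁ = ½[√(1 + 8Fr₁²) − 1] = ½[√83.84 − 1] = 4.08.
y₂ = 4.08 × 0.109 = 0.445 m.
Tailwater y_tw = 0.442 m: y_tw ≈ y₂, so the jump forms here.

y₂ = 0.445 m; the jump forms here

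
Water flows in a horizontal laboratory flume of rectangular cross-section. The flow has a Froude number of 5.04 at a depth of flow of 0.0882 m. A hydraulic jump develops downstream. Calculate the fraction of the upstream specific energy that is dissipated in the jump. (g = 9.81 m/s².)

ΔE/E₁ = 0.494 (49.4%)

Fr₁ = 5.04 (given).
Bélanger equation: y₂/y₁ = ½[√(1 + 8Fr₁²) − 1] = ½[√204.2 − 1] = 6.65.
y₂ = 6.65 × 0.0882 = 0.586 m.
E₁ = y₁(1 + Fr₁²/2) = 0.0882×(1 + 5.04²/2) = 1.21 m. ΔE = (y₂ − y₁)³/(4y₁y₂) = 0.597 m. ΔE/E₁ = 0.597/1.21 = 0.494.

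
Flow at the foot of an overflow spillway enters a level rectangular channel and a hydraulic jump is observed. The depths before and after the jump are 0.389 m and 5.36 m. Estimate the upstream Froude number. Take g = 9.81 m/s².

For a rectangular channel the momentum equation gives q² = ½·g·y₁·y₂·(y₁ + y₂) = ½×9.81×0.389×5.36×5.75 = 58.8.
q = √58.8 = 7.67 m²/s.
V₁ = q/y₁ = 19.7 m/s; Fr₁ = V₁/√(g·y₁) = 10.1.

Fr₁ = 10.1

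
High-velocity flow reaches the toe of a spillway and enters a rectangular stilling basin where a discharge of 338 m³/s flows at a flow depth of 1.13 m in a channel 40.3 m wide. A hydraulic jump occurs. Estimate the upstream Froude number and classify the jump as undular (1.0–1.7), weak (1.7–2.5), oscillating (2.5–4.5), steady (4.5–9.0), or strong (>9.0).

Fr₁ = 2.23; weak jump

q = Q/b = 338/40.3 = 8.39 m²/s; V₁ = q/y₁ = 7.42 m/s. Fr₁ = V₁/√(g·y₁) = 2.23.
Fr₁ = 2.23 lies in the weak range.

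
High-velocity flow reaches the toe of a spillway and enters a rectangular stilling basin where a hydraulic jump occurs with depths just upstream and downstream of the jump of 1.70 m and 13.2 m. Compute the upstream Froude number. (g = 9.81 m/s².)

For a rectangular channel the momentum equation gives q² = ½·g·y₁·y₂·(y₁ + y₂) = ½×9.81×1.70×13.2×14.9 = 1640.
q = √1640 = 40.5 m²/s.
V₁ = q/y₁ = 23.8 m/s; Fr₁ = V₁/√(g·y₁) = 5.83.

Fr₁ = 5.83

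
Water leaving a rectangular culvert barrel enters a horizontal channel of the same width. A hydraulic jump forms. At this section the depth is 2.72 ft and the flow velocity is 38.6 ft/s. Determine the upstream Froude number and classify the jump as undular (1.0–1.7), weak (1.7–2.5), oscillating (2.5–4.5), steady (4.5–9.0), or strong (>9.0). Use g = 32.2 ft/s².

Fr₁ = V₁/√(g·y₁) = 38.6/√(32.2×2.72) = 4.12.
Fr₁ = 4.12 lies in the oscillating range.

Fr₁ = 4.12; oscillating jump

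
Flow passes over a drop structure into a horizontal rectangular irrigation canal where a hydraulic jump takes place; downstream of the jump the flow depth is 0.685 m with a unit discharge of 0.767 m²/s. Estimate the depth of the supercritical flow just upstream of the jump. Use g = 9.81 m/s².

V₂ = q/y₂ = 0.767/0.685 = 1.12 m/s; Fr₂ = V₂/√(g·y₂) = 0.432.
The Bélanger relation is symmetric: y₁/y₂ = ½[√(1 + 8Fr₂²) − 1] = ½[√2.493 − 1] = 0.289.
y₁ = 0.289 × 0.685 = 0.198 m.

y₁ = 0.198 m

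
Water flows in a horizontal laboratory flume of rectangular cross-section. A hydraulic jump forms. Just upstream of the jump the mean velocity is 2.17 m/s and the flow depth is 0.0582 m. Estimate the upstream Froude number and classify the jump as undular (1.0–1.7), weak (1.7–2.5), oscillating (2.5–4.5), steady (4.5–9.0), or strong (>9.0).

Fr₁ = 2.87; oscillating jump

Fr₁ = V₁/√(g·y₁) = 2.17/√(9.81×0.0582) = 2.87.
Fr₁ = 2.87 lies in the oscillating range.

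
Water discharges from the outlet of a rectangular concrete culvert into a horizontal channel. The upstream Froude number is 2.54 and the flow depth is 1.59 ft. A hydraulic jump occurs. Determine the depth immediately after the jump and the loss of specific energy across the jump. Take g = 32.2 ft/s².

Fr₁ = 2.54 (given).
By Bélanger, y₂/y₁ = ½[√(1 + 8Fr₁²) − 1] = ½[√52.61 − 1] = 3.13.
y₂ = 3.13 × 1.59 = 4.97 ft.
V₁ = Fr₁·√(g·y₁) = 2.54×√(32.2×1.59) = 18.2 ft/s; q = V₁·y₁ = 28.9 ft²/s. V₂ = q/y₂ = 28.9/4.97 = 5.81 ft/s. E₁ = y₁ + V₁²/2g = 6.72 ft; E₂ = y₂ + V₂²/2g = 5.50 ft. ΔE = E₁ − E₂ = 1.22 ft.

y₂ = 4.97 ft; ΔE = 1.22 ft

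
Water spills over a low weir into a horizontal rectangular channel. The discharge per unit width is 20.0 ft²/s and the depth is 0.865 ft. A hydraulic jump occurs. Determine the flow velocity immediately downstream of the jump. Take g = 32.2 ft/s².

V₁ = q/y₁ = 20.0/0.865 = 23.1 ft/s. Fr₁ = V₁/√(g·y₁) = 23.1/√(32.2×0.865) = 4.38.
From the momentum equation for a rectangular channel, y₂/y₁ = ½[√(1 + 8Fr₁²) − 1] = ½[√154.5 − 1] = 5.72.
y₂ = 5.72 × 0.865 = 4.94 ft.
V₂ = q/y₂ = 20.0/4.94 = 4.05 ft/s.

V₂ = 4.05 ft/s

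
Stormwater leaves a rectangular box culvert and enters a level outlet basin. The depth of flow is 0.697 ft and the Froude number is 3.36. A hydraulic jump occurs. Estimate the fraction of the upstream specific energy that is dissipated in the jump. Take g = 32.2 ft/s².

Fr₁ = 3.36 (given).
From the momentum equation for a rectangular channel, y₂/y₁ = ½[√(1 + 8Fr₁²) − 1] = ½[√91.32 − 1] = 4.28.
y₂ = 4.28 × 0.697 = 2.98 ft.
E₁ = y₁(1 + Fr₁²/2) = 0.697×(1 + 3.36²/2) = 4.63 ft. ΔE = (y₂ − y₁)³/(4y₁y₂) = 1.43 ft. ΔE/E₁ = 1.43/4.63 = 0.310.

ΔE/E₁ = 0.310 (31.0%)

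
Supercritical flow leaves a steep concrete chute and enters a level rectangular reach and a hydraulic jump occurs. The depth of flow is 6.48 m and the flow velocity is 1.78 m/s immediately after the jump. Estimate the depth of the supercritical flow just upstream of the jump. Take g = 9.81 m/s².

y₁ = 0.592 m

Fr₂ = V₂/√(g·y₂) = 1.78/√(9.81×6.48) = 0.223.
Since the conjugate-depth ratio holds either way, y₁/y₂ = ½[√(1 + 8Fr₂²) − 1] = ½[√1.399 − 1] = 0.0913.
y₁ = 0.0913 × 6.48 = 0.592 m.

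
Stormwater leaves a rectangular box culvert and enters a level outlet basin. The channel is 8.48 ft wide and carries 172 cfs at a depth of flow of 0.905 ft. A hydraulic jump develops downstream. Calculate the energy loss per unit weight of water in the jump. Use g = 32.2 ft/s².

ΔE = 3.56 ft

q = Q/b = 172/8.48 = 20.3 ft²/s; V₁ = q/y₁ = 22.4 ft/s. Fr₁ = V₁/√(g·y₁) = 4.15.
Sequent-depth ratio: y₂/y₁ = ½[√(1 + 8Fr₁²) − 1] = ½[√138.9 − 1] = 5.39.
y₂ = 5.39 × 0.905 = 4.88 ft.
Head loss: ΔE = (y₂ − y₁)³/(4y₁y₂) = (4.88 − 0.905)³/(4×0.905×4.88) = 62.8/17.7 = 3.56 ft.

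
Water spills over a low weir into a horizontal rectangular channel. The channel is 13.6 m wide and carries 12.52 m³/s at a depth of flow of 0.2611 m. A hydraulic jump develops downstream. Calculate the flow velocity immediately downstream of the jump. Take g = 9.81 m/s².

V₂ = 1.328 m/s

q = Q/b = 12.52/13.6 = 0.9206 m²/s; V₁ = q/y₁ = 3.526 m/s. Fr₁ = V₁/√(g·y₁) = 2.203.
Sequent-depth ratio: y₂/y₁ = ½[√(1 + 8Fr₁²) − 1] = ½[√39.827 − 1] = 2.655.
y₂ = 2.655 × 0.2611 = 0.6933 m.
V₂ = q/y₂ = 0.9206/0.6933 = 1.328 m/s.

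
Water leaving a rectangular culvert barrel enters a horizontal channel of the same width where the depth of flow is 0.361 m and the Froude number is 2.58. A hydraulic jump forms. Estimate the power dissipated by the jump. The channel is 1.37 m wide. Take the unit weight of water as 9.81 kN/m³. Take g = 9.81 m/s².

P = 6.95 kW

Fr₁ = 2.58 (given).
Conjugate-depth relation: y₂/y₁ = ½[√(1 + 8Fr₁²) − 1] = ½[√54.25 − 1] = 3.18.
y₂ = 3.18 × 0.361 = 1.15 m.
Head loss: ΔE = (y₂ − y₁)³/(4y₁y₂) = (1.15 − 0.361)³/(4×0.361×1.15) = 0.489/1.66 = 0.295 m.
V₁ = Fr₁·√(g·y₁) = 2.58×√(9.81×0.361) = 4.86 m/s; q = V₁·y₁ = 1.75 m²/s. Q = q·b = 1.75 × 1.37 = 2.40 m³/s. P = γ·Q·ΔE = 9.81 × 2.40 × 0.295 = 6.95 kW.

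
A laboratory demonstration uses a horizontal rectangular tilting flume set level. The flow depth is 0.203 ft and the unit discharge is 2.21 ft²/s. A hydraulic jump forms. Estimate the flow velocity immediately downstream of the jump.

V₂ = 1.96 ft/s

V₁ = q/y₁ = 2.21/0.203 = 10.9 ft/s. Fr₁ = V₁/√(g·y₁) = 10.9/√(32.2×0.203) = 4.26.
From the momentum equation for a rectangular channel, y₂/y₁ = ½[√(1 + 8Fr₁²) − 1] = ½[√146.1 − 1] = 5.54.
y₂ = 5.54 × 0.203 = 1.13 ft.
V₂ = q/y₂ = 2.21/1.13 = 1.96 ft/s.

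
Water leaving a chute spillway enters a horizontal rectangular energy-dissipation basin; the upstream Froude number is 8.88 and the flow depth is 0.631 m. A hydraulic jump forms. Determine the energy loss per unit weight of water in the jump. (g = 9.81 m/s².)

Fr₁ = 8.88 (given).
Sequent-depth ratio: y₂/y₁ = ½[√(1 + 8Fr₁²) − 1] = ½[√631.8 − 1] = 12.1.
y₂ = 12.1 × 0.631 = 7.62 m.
Head loss: ΔE = (y₂ − y₁)³/(4y₁y₂) = (7.62 − 0.631)³/(4×0.631×7.62) = 341/19.2 = 17.7 m.

ΔE = 17.7 m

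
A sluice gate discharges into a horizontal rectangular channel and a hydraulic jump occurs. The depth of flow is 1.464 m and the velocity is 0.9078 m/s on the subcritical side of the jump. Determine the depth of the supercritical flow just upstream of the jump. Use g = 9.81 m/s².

Fr₂ = V₂/√(g·y₂) = 0.9078/√(9.81×1.464) = 0.2395.
From the momentum equation (using Fr₂), y₁/y₂ = ½[√(1 + 8Fr₂²) − 1] = ½[√1.4591 − 1] = 0.1040.
y₁ = 0.1040 × 1.464 = 0.1522 m.

y₁ = 0.1522 m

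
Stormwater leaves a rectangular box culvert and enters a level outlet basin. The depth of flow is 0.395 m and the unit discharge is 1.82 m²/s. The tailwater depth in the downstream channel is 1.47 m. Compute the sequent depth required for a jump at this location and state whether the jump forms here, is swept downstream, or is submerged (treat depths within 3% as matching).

y₂ = 1.12 m; the jump is submerged

V₁ = q/y₁ = 1.82/0.395 = 4.61 m/s. Fr₁ = V₁/√(g·y₁) = 4.61/√(9.81×0.395) = 2.34.
From the momentum equation for a rectangular channel, y₂/y₁ = ½[√(1 + 8Fr₁²) − 1] = ½[√44.83 − 1] = 2.85.
y₂ = 2.85 × 0.395 = 1.12 m.
Tailwater y_tw = 1.47 m: y_tw > y₂, so the jump is submerged.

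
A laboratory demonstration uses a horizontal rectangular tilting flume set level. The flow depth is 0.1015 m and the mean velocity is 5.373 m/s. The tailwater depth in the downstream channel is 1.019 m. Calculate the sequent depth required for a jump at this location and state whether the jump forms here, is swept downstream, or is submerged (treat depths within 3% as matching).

Fr₁ = V₁/√(g·y₁) = 5.373/√(9.81×0.1015) = 5.385.
Conjugate-depth relation: y₂/y₁ = ½[√(1 + 8Fr₁²) − 1] = ½[√232.95 − 1] = 7.131.
y₂ = 7.131 × 0.1015 = 0.7238 m.
Tailwater y_tw = 1.019 m: y_tw > y₂, so the jump is submerged.

y₂ = 0.7238 m; the jump is submerged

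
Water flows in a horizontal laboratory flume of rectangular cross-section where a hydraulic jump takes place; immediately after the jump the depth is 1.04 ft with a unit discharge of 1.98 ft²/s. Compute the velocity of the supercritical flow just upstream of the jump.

V₁ = 10.4 ft/s

V₂ = q/y₂ = 1.98/1.04 = 1.90 ft/s; Fr₂ = V₂/√(g·y₂) = 0.329.
Applying the sequent-depth relation in reverse, y₁/y₂ = ½[√(1 + 8Fr₂²) − 1] = ½[√1.866 − 1] = 0.183.
y₁ = 0.183 × 1.04 = 0.190 ft.
V₁ = q/y₁ = 1.98/0.190 = 10.4 ft/s.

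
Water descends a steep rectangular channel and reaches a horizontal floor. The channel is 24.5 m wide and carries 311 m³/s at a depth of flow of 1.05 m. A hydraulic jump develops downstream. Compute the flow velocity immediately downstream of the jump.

q = Q/b = 311/24.5 = 12.7 m²/s; V₁ = q/y₁ = 12.1 m/s. Fr₁ = V₁/√(g·y₁) = 3.77.
Sequent-depth ratio: y₂/y₁ = ½[√(1 + 8Fr₁²) − 1] = ½[√114.5 − 1] = 4.85.
y₂ = 4.85 × 1.05 = 5.09 m.
V₂ = q/y₂ = 12.7/5.09 = 2.49 m/s.

V₂ = 2.49 m/s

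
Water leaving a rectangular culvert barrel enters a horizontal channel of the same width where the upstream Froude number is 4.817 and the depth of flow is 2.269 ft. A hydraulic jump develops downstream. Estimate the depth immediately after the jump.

y₂ = 14.36 ft

Fr₁ = 4.817 (given).
Bélanger equation: y₂/y₁ = ½[√(1 + 8Fr₁²) − 1] = ½[√186.63 − 1] = 6.331.
y₂ = 6.331 × 2.269 = 14.36 ft.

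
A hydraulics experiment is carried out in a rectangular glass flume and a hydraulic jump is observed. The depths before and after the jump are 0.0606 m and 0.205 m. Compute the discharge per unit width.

q = 0.127 m²/s

For a rectangular channel the momentum equation gives q² = ½·g·y₁·y₂·(y₁ + y₂) = ½×9.81×0.0606×0.205×0.266 = 0.0162.
q = √0.0162 = 0.127 m²/s.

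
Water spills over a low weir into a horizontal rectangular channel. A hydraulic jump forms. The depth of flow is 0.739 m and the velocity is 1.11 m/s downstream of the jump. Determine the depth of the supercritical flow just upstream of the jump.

y₁ = 0.198 m

Fr₂ = V₂/√(g·y₂) = 1.11/√(9.81×0.739) = 0.412.
The Bélanger relation is symmetric: y₁/y₂ = ½[√(1 + 8Fr₂²) − 1] = ½[√2.360 − 1] = 0.268.
y₁ = 0.268 × 0.739 = 0.198 m.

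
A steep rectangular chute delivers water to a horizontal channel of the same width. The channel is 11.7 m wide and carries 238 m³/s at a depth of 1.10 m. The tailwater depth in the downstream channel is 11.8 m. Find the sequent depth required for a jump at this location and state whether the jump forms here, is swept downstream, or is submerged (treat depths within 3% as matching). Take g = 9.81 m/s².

y₂ = 8.22 m; the jump is submerged

q = Q/b = 238/11.7 = 20.3 m²/s; V₁ = q/y₁ = 18.5 m/s. Fr₁ = V₁/√(g·y₁) = 5.63.
Sequent-depth ratio: y₂/y₁ = ½[√(1 + 8Fr₁²) − 1] = ½[√254.5 − 1] = 7.48.
y₂ = 7.48 × 1.10 = 8.22 m.
Tailwater y_tw = 11.8 m: y_tw > y₂, so the jump is submerged.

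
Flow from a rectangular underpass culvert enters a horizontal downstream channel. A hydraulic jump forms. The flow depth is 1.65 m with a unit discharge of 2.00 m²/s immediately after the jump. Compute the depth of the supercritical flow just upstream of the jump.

y₁ = 0.259 m

V₂ = q/y₂ = 2.00/1.65 = 1.21 m/s; Fr₂ = V₂/√(g·y₂) = 0.301.
The Bélanger relation is symmetric: y₁/y₂ = ½[√(1 + 8Fr₂²) − 1] = ½[√1.726 − 1] = 0.157.
y₁ = 0.157 × 1.65 = 0.259 m.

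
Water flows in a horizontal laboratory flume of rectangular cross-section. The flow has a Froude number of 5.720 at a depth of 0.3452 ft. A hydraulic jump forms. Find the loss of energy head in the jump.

Fr₁ = 5.720 (given).
From the momentum equation for a rectangular channel, y₂/y₁ = ½[√(1 + 8Fr₁²) − 1] = ½[√262.75 − 1] = 7.605.
y₂ = 7.605 × 0.3452 = 2.625 ft.
V₁ = Fr₁·√(g·y₁) = 5.720×√(32.2×0.3452) = 19.07 ft/s; q = V₁·y₁ = 6.583 ft²/s. V₂ = q/y₂ = 6.583/2.625 = 2.508 ft/s. E₁ = y₁ + V₁²/2g = 5.992 ft; E₂ = y₂ + V₂²/2g = 2.723 ft. ΔE = E₁ − E₂ = 3.270 ft.

ΔE = 3.270 ft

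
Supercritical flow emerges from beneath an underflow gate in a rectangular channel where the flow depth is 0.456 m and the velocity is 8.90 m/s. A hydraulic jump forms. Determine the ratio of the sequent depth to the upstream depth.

Fr₁ = V₁/√(g·y₁) = 8.90/√(9.81×0.456) = 4.21.
By Bélanger, y₂/y₁ = ½[√(1 + 8Fr₁²) − 1] = ½[√142.7 − 1] = 5.47.

y₂/y₁ = 5.47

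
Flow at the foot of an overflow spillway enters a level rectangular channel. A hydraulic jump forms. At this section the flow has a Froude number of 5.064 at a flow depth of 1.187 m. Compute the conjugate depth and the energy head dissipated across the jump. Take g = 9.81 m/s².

y₂ = 7.928 m; ΔE = 8.138 m

Fr₁ = 5.064 (given).
By Bélanger, y₂/y₁ = ½[√(1 + 8Fr₁²) − 1] = ½[√206.15 − 1] = 6.679.
y₂ = 6.679 × 1.187 = 7.928 m.
Head loss: ΔE = (y₂ − y₁)³/(4y₁y₂) = (7.928 − 1.187)³/(4×1.187×7.928) = 306.3/37.64 = 8.138 m.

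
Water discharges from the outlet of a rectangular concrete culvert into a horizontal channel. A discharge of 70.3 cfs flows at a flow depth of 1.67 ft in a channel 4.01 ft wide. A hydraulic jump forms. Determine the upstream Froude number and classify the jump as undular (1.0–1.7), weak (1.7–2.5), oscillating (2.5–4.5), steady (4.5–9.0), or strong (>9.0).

q = Q/b = 70.3/4.01 = 17.5 ft²/s; V₁ = q/y₁ = 10.5 ft/s. Fr₁ = V₁/√(g·y₁) = 1.43.
Fr₁ = 1.43 lies in the undular range.

Fr₁ = 1.43; undular jump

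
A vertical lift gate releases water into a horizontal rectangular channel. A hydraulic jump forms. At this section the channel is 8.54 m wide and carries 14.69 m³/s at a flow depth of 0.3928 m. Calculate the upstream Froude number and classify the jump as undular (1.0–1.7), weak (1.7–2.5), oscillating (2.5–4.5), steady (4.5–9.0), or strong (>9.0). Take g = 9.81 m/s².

Fr₁ = 2.231; weak jump

q = Q/b = 14.69/8.54 = 1.720 m²/s; V₁ = q/y₁ = 4.379 m/s. Fr₁ = V₁/√(g·y₁) = 2.231.
Fr₁ = 2.231 lies in the weak range.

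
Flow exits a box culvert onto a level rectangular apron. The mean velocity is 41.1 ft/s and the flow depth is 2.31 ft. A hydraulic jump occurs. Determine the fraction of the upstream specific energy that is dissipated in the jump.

Fr₁ = V₁/√(g·y₁) = 41.1/√(32.2×2.31) = 4.77.
Sequent-depth ratio: y₂/y₁ = ½[√(1 + 8Fr₁²) − 1] = ½[√182.7 − 1] = 6.26.
y₂ = 6.26 × 2.31 = 14.5 ft.
E₁ = y₁ + V₁²/2g = 28.5 ft. ΔE = (y₂ − y₁)³/(4y₁y₂) = 13.4 ft. ΔE/E₁ = 13.4/28.5 = 0.470.

ΔE/E₁ = 0.470 (47.0%)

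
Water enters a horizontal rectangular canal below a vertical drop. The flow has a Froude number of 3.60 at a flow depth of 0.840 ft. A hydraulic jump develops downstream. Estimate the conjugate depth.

Fr₁ = 3.60 (given).
By Bélanger, y₂/y₁ = ½[√(1 + 8Fr₁²) − 1] = ½[√104.7 − 1] = 4.62.
y₂ = 4.62 × 0.840 = 3.88 ft.

y₂ = 3.88 ft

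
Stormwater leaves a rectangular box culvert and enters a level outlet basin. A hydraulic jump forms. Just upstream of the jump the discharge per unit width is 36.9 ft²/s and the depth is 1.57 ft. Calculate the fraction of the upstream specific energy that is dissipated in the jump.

V₁ = q/y₁ = 36.9/1.57 = 23.5 ft/s. Fr₁ = V₁/√(g·y₁) = 23.5/√(32.2×1.57) = 3.31.
From the momentum equation for a rectangular channel, y₂/y₁ = ½[√(1 + 8Fr₁²) − 1] = ½[√88.42 − 1] = 4.20.
y₂ = 4.20 × 1.57 = 6.60 ft.
E₁ = y₁ + V₁²/2g = 10.1 ft. ΔE = (y₂ − y₁)³/(4y₁y₂) = 3.07 ft. ΔE/E₁ = 3.07/10.1 = 0.302.

ΔE/E₁ = 0.302 (30.2%)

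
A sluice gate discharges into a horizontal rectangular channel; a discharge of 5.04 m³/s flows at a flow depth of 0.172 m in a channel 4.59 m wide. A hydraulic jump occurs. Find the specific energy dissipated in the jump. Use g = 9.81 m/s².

q = Q/b = 5.04/4.59 = 1.10 m²/s; V₁ = q/y₁ = 6.38 m/s. Fr₁ = V₁/√(g·y₁) = 4.91.
From the momentum equation for a rectangular channel, y₂/y₁ = ½[√(1 + 8Fr₁²) − 1] = ½[√194.2 − 1] = 6.47.
y₂ = 6.47 × 0.172 = 1.11 m.
Head loss: ΔE = (y₂ − y₁)³/(4y₁y₂) = (1.11 − 0.172)³/(4×0.172×1.11) = 0.832/0.765 = 1.09 m.

ΔE = 1.09 m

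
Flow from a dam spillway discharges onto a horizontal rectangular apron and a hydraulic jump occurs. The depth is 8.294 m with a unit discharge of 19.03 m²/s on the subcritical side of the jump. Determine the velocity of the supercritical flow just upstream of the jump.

V₂ = q/y₂ = 19.03/8.294 = 2.294 m/s; Fr₂ = V₂/√(g·y₂) = 0.2544.
Since the conjugate-depth ratio holds either way, y₁/y₂ = ½[√(1 + 8Fr₂²) − 1] = ½[√1.5176 − 1] = 0.1160.
y₁ = 0.1160 × 8.294 = 0.9618 m.
V₁ = q/y₁ = 19.03/0.9618 = 19.79 m/s.

V₁ = 19.79 m/s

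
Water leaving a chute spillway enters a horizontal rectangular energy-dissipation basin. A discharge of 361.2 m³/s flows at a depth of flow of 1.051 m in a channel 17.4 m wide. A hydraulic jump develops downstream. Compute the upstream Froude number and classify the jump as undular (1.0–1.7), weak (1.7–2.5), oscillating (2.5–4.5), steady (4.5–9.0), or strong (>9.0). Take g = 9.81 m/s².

q = Q/b = 361.2/17.4 = 20.76 m²/s; V₁ = q/y₁ = 19.75 m/s. Fr₁ = V₁/√(g·y₁) = 6.151.
Fr₁ = 6.151 lies in the steady range.

Fr₁ = 6.151; steady jump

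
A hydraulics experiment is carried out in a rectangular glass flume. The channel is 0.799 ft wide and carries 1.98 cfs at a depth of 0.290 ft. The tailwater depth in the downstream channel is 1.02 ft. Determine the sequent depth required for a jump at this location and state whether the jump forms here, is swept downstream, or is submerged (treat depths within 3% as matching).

y₂ = 1.01 ft; the jump forms here

q = Q/b = 1.98/0.799 = 2.48 ft²/s; V₁ = q/y₁ = 8.55 ft/s. Fr₁ = V₁/√(g·y₁) = 2.80.
Bélanger equation: y₂/y₁ = ½[√(1 + 8Fr₁²) − 1] = ½[√63.56 − 1] = 3.49.
y₂ = 3.49 × 0.290 = 1.01 ft.
Tailwater y_tw = 1.02 ft: y_tw ≈ y₂, so the jump forms here.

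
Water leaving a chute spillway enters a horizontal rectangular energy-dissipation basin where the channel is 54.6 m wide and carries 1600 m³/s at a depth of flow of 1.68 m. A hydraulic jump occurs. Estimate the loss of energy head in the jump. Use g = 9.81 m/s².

ΔE = 7.29 m

q = Q/b = 1600/54.6 = 29.3 m²/s; V₁ = q/y₁ = 17.4 m/s. Fr₁ = V₁/√(g·y₁) = 4.30.
Conjugate-depth relation: y₂/y₁ = ½[√(1 + 8Fr₁²) − 1] = ½[√148.7 − 1] = 5.60.
y₂ = 5.60 × 1.68 = 9.40 m.
Head loss: ΔE = (y₂ − y₁)³/(4y₁y₂) = (9.40 − 1.68)³/(4×1.68×9.40) = 461/63.2 = 7.29 m.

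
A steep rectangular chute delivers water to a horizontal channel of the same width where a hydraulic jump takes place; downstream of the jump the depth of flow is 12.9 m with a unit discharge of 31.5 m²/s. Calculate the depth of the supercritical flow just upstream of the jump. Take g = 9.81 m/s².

V₂ = q/y₂ = 31.5/12.9 = 2.44 m/s; Fr₂ = V₂/√(g·y₂) = 0.217.
Applying the sequent-depth relation in reverse, y₁/y₂ = ½[√(1 + 8Fr₂²) − 1] = ½[√1.377 − 1] = 0.0867.
y₁ = 0.0867 × 12.9 = 1.12 m.

y₁ = 1.12 m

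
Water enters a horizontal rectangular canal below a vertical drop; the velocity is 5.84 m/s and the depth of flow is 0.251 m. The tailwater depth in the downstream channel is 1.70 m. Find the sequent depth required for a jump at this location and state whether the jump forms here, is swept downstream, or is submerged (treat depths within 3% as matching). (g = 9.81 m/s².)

Fr₁ = V₁/√(g·y₁) = 5.84/√(9.81×0.251) = 3.72.
Sequent-depth ratio: y₂/y₁ = ½[√(1 + 8Fr₁²) − 1] = ½[√111.8 − 1] = 4.79.
y₂ = 4.79 × 0.251 = 1.20 m.
Tailwater y_tw = 1.70 m: y_tw > y₂, so the jump is submerged.

y₂ = 1.20 m; the jump is submerged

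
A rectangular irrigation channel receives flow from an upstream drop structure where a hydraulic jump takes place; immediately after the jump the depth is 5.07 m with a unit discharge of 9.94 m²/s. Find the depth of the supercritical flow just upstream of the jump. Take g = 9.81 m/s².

y₁ = 0.690 m

V₂ = q/y₂ = 9.94/5.07 = 1.96 m/s; Fr₂ = V₂/√(g·y₂) = 0.278.
Since the conjugate-depth ratio holds either way, y₁/y₂ = ½[√(1 + 8Fr₂²) − 1] = ½[√1.618 − 1] = 0.136.
y₁ = 0.136 × 5.07 = 0.690 m.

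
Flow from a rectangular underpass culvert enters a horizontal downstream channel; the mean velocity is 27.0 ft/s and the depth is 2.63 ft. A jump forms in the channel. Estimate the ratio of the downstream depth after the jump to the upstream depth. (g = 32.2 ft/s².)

y₂/y₁ = 3.68

Fr₁ = V₁/√(g·y₁) = 27.0/√(32.2×2.63) = 2.93.
By Bélanger, y₂/y₁ = ½[√(1 + 8Fr₁²) − 1] = ½[√69.87 − 1] = 3.68.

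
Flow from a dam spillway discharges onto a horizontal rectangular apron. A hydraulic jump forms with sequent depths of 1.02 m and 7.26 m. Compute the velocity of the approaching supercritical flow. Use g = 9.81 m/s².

V₁ = 17.0 m/s

For a rectangular channel the momentum equation gives q² = ½·g·y₁·y₂·(y₁ + y₂) = ½×9.81×1.02×7.26×8.28 = 301.
q = √301 = 17.3 m²/s.
V₁ = q/y₁ = 17.3/1.02 = 17.0 m/s.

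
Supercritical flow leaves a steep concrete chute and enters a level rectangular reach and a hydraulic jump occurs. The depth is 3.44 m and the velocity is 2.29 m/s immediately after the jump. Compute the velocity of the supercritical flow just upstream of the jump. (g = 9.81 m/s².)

Fr₂ = V₂/√(g·y₂) = 2.29/√(9.81×3.44) = 0.394.
Applying the sequent-depth relation in reverse, y₁/y₂ = ½[√(1 + 8Fr₂²) − 1] = ½[√2.243 − 1] = 0.249.
y₁ = 0.249 × 3.44 = 0.856 m.
V₁ = q/y₁ = 7.88/0.856 = 9.20 m/s.

V₁ = 9.20 m/s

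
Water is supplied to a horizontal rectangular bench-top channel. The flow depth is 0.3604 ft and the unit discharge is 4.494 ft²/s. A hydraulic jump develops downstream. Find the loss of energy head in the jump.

V₁ = q/y₁ = 4.494/0.3604 = 12.47 ft/s. Fr₁ = V₁/√(g·y₁) = 12.47/√(32.2×0.3604) = 3.660.
Sequent-depth ratio: y₂/y₁ = ½[√(1 + 8Fr₁²) − 1] = ½[√108.19 − 1] = 4.701.
y₂ = 4.701 × 0.3604 = 1.694 ft.
V₂ = q/y₂ = 4.494/1.694 = 2.653 ft/s. E₁ = y₁ + V₁²/2g = 2.775 ft; E₂ = y₂ + V₂²/2g = 1.803 ft. ΔE = E₁ − E₂ = 0.9714 ft.

ΔE = 0.9714 ft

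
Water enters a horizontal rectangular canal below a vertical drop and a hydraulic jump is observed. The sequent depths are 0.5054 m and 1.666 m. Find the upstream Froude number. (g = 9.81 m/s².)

For a rectangular channel the momentum equation gives q² = ½·g·y₁·y₂·(y₁ + y₂) = ½×9.81×0.5054×1.666×2.171 = 8.968.
q = √8.968 = 2.995 m²/s.
V₁ = q/y₁ = 5.925 m/s; Fr₁ = V₁/√(g·y₁) = 2.661.

Fr₁ = 2.661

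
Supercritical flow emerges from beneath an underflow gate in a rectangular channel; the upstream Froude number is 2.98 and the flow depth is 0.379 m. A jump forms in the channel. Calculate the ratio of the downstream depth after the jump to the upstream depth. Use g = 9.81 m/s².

y₂/y₁ = 3.74

Fr₁ = 2.98 (given).
Bélanger equation: y₂/y₁ = ½[√(1 + 8Fr₁²) − 1] = ½[√72.04 − 1] = 3.74.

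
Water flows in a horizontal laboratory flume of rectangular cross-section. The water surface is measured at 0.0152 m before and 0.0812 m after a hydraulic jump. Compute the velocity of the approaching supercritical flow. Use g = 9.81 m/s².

For a rectangular channel the momentum equation gives q² = ½·g·y₁·y₂·(y₁ + y₂) = ½×9.81×0.0152×0.0812×0.0964 = 0.000584.
q = √0.000584 = 0.0242 m²/s.
V₁ = q/y₁ = 0.0242/0.0152 = 1.59 m/s.

V₁ = 1.59 m/s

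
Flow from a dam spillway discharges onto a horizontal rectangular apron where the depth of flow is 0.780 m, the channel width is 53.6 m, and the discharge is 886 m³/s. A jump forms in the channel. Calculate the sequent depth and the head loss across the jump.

q = Q/b = 886/53.6 = 16.5 m²/s; V₁ = q/y₁ = 21.2 m/s. Fr₁ = V₁/√(g·y₁) = 7.66.
From the momentum equation for a rectangular channel, y₂/y₁ = ½[√(1 + 8Fr₁²) − 1] = ½[√470.5 − 1] = 10.3.
y₂ = 10.3 × 0.780 = 8.07 m.
Head loss: ΔE = (y₂ − y₁)³/(4y₁y₂) = (8.07 − 0.780)³/(4×0.780×8.07) = 387/25.2 = 15.4 m.

y₂ = 8.07 m; ΔE = 15.4 m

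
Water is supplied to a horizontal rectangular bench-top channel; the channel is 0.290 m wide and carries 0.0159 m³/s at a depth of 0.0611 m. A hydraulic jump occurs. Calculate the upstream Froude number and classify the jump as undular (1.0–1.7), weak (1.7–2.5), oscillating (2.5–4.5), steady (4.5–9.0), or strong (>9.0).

Fr₁ = 1.16; undular jump

q = Q/b = 0.0159/0.290 = 0.0548 m²/s; V₁ = q/y₁ = 0.897 m/s. Fr₁ = V₁/√(g·y₁) = 1.16.
Fr₁ = 1.16 lies in the undular range.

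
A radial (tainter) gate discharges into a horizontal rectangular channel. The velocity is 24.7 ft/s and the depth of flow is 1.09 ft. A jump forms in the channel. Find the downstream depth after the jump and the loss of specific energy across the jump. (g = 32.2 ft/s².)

Fr₁ = V₁/√(g·y₁) = 24.7/√(32.2×1.09) = 4.17.
Bélanger equation: y₂/y₁ = ½[√(1 + 8Fr₁²) − 1] = ½[√140.1 − 1] = 5.42.
y₂ = 5.42 × 1.09 = 5.90 ft.
q = V₁·y₁ = 24.7 × 1.09 = 26.9 ft²/s. V₂ = q/y₂ = 26.9/5.90 = 4.56 ft/s. E₁ = y₁ + V₁²/2g = 10.6 ft; E₂ = y₂ + V₂²/2g = 6.23 ft. ΔE = E₁ − E₂ = 4.34 ft.

y₂ = 5.90 ft; ΔE = 4.34 ft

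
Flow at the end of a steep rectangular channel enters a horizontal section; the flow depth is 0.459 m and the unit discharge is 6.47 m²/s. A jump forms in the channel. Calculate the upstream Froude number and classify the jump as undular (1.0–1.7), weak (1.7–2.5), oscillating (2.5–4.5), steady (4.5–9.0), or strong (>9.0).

Fr₁ = 6.64; steady jump

V₁ = q/y₁ = 6.47/0.459 = 14.1 m/s. Fr₁ = V₁/√(g·y₁) = 14.1/√(9.81×0.459) = 6.64.
Fr₁ = 6.64 lies in the steady range.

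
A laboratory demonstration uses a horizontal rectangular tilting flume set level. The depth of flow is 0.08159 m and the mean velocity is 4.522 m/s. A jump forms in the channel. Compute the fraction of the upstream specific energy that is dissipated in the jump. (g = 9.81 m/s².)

ΔE/E₁ = 0.495 (49.5%)

Fr₁ = V₁/√(g·y₁) = 4.522/√(9.81×0.08159) = 5.054.
From the momentum equation for a rectangular channel, y₂/y₁ = ½[√(1 + 8Fr₁²) − 1] = ½[√205.38 − 1] = 6.666.
y₂ = 6.666 × 0.08159 = 0.5438 m.
E₁ = y₁ + V₁²/2g = 1.124 m. ΔE = (y₂ − y₁)³/(4y₁y₂) = 0.5565 m. ΔE/E₁ = 0.5565/1.124 = 0.495.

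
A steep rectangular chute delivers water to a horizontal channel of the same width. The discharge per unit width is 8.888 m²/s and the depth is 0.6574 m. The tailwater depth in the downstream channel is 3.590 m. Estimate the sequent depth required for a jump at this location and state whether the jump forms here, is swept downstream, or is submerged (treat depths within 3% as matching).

V₁ = q/y₁ = 8.888/0.6574 = 13.52 m/s. Fr₁ = V₁/√(g·y₁) = 13.52/√(9.81×0.6574) = 5.324.
Sequent-depth ratio: y₂/y₁ = ½[√(1 + 8Fr₁²) − 1] = ½[√227.75 − 1] = 7.046.
y₂ = 7.046 × 0.6574 = 4.632 m.
Tailwater y_tw = 3.590 m: y_tw < y₂, so the jump is swept downstream.

y₂ = 4.632 m; the jump is swept downstream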